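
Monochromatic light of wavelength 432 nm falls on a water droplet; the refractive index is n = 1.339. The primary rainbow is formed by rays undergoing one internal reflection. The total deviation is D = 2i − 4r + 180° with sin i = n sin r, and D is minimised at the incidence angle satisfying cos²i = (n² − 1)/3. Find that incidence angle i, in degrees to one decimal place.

cos²i = (1.339² − 1)/3 = (1.79292 − 1)/3 = 0.26431.
cos i = 0.51411, so i = 59.062°.

59.1°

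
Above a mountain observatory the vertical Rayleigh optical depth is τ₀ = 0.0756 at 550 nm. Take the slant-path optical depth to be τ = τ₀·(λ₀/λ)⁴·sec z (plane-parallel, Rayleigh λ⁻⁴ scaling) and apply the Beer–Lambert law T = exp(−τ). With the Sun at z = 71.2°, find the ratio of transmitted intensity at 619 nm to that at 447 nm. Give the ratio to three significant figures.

Airmass: sec 71.2° = 3.1030.
τ(619 nm) = 0.0756 × (550/619)⁴ × 3.1030 = 0.0756 × 0.6233 × 3.1030 = 0.1462.
τ(447 nm) = 0.0756 × (550/447)⁴ × 3.1030 = 0.0756 × 2.2920 × 3.1030 = 0.5377.
T(619)/T(447) = exp(τ_B − τ_A) = exp(0.3915) = 1.4792.

1.48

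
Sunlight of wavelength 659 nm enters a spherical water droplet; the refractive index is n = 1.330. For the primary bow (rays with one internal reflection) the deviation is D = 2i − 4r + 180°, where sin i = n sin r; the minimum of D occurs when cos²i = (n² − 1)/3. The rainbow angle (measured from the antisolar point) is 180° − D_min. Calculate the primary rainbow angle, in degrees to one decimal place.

42.5°

cos²i = (1.76890 − 1)/3 = 0.25630; i = arccos(0.50626) = 59.585°.
sin r = sin 59.585°/1.330 = 0.64841; r = 40.422°.
D_min = 2·59.585° − 4·40.422° + 180° = 137.484°.
Rainbow angle = 180° − D_min = 42.516°.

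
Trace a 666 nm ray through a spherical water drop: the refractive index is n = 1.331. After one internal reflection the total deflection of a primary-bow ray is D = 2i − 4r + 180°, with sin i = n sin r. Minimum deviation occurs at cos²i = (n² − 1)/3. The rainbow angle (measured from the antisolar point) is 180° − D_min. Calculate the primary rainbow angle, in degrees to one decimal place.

42.4°

cos²i = (1.77156 − 1)/3 = 0.25719; i = arccos(0.50714) = 59.527°.
sin r = sin 59.527°/1.331 = 0.64753; r = 40.356°.
D_min = 2·59.527° − 4·40.356° + 180° = 137.630°.
Rainbow angle = 180° − D_min = 42.370°.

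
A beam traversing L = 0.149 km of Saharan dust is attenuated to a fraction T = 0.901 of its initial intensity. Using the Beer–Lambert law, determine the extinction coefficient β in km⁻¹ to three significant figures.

Beer–Lambert: T = exp(−βL) ⇒ β = −ln(T)/L = −ln(0.901)/0.149 = 0.1043/0.149 = 0.6997 km⁻¹.

0.700 km⁻¹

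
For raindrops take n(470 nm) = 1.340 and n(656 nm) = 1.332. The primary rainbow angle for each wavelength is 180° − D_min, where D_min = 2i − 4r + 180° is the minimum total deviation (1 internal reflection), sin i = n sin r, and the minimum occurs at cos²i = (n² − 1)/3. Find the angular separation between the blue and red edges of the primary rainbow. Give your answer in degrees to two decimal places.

1.15°

At 470 nm (n = 1.340): cos²i = 0.26520 → i = 59.004°, r = 39.770°, D_min = 138.929°, rainbow angle = 41.071°.
At 656 nm (n = 1.332): cos²i = 0.25807 → i = 59.469°, r = 40.290°, D_min = 137.776°, rainbow angle = 42.224°.
Angular width = |41.071° − 42.224°| = 1.153°.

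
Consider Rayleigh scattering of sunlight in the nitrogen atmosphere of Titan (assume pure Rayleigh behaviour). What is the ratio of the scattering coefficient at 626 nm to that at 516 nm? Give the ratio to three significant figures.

Rayleigh scattering ∝ λ⁻⁴, so the ratio of coefficients is the inverse fourth power of the wavelength ratio.
σ(626)/σ(516) = (516/626)⁴ = (0.8243)⁴ = 0.4616.

0.462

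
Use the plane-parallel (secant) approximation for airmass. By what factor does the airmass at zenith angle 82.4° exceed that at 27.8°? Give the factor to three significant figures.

6.69

X(82.4°)/X(27.8°) = sec 82.4° / sec 27.8° = cos 27.8° / cos 82.4° = 0.8846/0.1323 = 6.6884.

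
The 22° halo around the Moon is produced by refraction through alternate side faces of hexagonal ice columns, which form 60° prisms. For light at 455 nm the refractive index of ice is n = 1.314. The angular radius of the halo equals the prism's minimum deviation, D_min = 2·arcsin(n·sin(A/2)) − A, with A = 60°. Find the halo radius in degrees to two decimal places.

22.14°

n·sin(A/2) = 1.314 × sin 30° = 1.314 × 0.5000 = 0.6570.
D_min = 2·arcsin(0.6570) − 60° = 2 × 41.071° − 60° = 22.143°.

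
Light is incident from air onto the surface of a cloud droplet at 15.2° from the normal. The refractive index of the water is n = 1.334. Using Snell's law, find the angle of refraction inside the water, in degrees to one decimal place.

11.3°

Snell: sin θ_r = sin θ_i / n = sin 15.2° / 1.334 = 0.2622 / 1.334 = 0.1965.
θ_r = arcsin(0.1965) = 11.33°.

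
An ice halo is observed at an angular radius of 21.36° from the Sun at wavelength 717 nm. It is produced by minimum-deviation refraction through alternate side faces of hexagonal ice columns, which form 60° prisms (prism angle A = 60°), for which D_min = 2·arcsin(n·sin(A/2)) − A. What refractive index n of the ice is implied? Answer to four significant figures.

Rearranging: n = sin((D_min + A)/2) / sin(A/2).
(D_min + A)/2 = (21.36° + 60°)/2 = 40.680°.
n = sin 40.680° / sin 30° = 0.6518 / 0.5000 = 1.3037.

1.304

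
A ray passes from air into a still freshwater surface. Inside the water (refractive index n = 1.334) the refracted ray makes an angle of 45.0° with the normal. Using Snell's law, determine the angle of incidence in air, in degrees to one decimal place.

70.6°

Snell: sin θ_i = n · sin θ_r = 1.334 × sin 45.0° = 1.334 × 0.7071 = 0.9433.
θ_i = arcsin(0.9433) = 70.61°.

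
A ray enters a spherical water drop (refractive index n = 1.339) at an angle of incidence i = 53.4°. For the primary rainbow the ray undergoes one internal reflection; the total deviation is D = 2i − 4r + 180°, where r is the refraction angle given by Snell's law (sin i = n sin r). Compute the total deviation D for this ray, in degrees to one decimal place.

sin r = sin 53.4° / 1.339 = 0.8028/1.339 = 0.5996; r = 36.84°.
D = 2·53.4° − 4·36.84° + 180° = 106.80° − 147.35° + 180° = 139.45°.

139.4°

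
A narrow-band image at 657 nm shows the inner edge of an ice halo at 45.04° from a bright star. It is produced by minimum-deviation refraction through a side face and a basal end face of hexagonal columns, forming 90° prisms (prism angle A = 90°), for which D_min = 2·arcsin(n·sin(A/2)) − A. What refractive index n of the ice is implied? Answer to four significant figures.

Rearranging: n = sin((D_min + A)/2) / sin(A/2).
(D_min + A)/2 = (45.04° + 90°)/2 = 67.520°.
n = sin 67.520° / sin 45° = 0.9240 / 0.7071 = 1.3068.

1.307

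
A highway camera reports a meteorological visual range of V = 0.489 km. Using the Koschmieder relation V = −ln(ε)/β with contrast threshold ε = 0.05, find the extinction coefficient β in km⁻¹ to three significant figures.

6.13 km⁻¹

β = −ln(0.05) / V = 2.996 / 0.489 = 6.1262 km⁻¹.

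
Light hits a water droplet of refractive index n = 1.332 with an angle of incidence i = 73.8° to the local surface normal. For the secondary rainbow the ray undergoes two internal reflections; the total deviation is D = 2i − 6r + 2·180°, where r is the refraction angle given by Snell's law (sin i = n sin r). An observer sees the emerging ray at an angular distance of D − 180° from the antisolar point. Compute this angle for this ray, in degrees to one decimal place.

50.8°

sin r = sin 73.8° / 1.332 = 0.9603/1.332 = 0.7209; r = 46.13°.
D = 2·73.8° − 6·46.13° + 2·180° = 147.60° − 276.79° + 360° = 230.81°.
Angle from antisolar point = D − 180° = 50.81°.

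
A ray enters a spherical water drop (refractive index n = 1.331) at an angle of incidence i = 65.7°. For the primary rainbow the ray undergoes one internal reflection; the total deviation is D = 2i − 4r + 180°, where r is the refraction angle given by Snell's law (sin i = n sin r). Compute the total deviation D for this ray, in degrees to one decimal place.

138.5°

sin r = sin 65.7° / 1.331 = 0.9114/1.331 = 0.6848; r = 43.22°.
D = 2·65.7° − 4·43.22° + 180° = 131.40° − 172.86° + 180° = 138.54°.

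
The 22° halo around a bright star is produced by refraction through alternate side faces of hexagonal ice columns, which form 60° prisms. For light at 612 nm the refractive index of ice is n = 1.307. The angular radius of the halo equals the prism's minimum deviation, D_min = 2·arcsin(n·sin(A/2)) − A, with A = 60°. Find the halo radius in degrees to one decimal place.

n·sin(A/2) = 1.307 × sin 30° = 1.307 × 0.5000 = 0.6535.
D_min = 2·arcsin(0.6535) − 60° = 2 × 40.806° − 60° = 21.612°.

21.6°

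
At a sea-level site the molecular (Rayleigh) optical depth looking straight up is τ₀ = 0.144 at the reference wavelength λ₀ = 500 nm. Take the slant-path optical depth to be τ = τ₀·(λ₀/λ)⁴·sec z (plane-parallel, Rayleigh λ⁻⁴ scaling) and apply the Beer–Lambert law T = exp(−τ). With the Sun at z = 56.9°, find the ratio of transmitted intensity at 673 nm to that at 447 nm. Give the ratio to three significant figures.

Airmass: sec 56.9° = 1.8312.
τ(673 nm) = 0.144 × (500/673)⁴ × 1.8312 = 0.144 × 0.3047 × 1.8312 = 0.0803.
τ(447 nm) = 0.144 × (500/447)⁴ × 1.8312 = 0.144 × 1.5655 × 1.8312 = 0.4128.
T(673)/T(447) = exp(τ_B − τ_A) = exp(0.3325) = 1.3944.

1.39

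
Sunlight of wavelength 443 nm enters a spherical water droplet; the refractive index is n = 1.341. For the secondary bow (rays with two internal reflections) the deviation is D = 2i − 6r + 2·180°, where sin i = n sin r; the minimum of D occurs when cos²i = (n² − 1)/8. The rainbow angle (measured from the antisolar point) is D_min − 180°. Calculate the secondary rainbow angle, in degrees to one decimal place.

53.0°

cos²i = (1.79828 − 1)/8 = 0.09979; i = arccos(0.31589) = 71.586°.
sin r = sin 71.586°/1.341 = 0.70753; r = 45.034°.
D_min = 2·71.586° − 6·45.034° + 360° = 232.966°.
Rainbow angle = D_min − 180° = 52.966°.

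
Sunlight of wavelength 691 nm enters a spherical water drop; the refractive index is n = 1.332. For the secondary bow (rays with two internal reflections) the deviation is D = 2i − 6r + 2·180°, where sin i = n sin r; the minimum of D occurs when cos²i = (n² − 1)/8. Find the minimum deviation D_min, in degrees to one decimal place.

cos²i = (1.77422 − 1)/8 = 0.09678; i = arccos(0.31109) = 71.875°.
sin r = sin 71.875°/1.332 = 0.71350; r = 45.520°.
D_min = 2·71.875° − 6·45.520° + 360° = 230.628°.

230.6°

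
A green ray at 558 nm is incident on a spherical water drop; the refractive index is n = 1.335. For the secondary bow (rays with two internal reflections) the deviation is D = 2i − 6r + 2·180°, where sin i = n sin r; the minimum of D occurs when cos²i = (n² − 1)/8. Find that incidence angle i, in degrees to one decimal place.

cos²i = (1.335² − 1)/8 = (1.78222 − 1)/8 = 0.09778.
cos i = 0.31269, so i = 71.778°.

71.8°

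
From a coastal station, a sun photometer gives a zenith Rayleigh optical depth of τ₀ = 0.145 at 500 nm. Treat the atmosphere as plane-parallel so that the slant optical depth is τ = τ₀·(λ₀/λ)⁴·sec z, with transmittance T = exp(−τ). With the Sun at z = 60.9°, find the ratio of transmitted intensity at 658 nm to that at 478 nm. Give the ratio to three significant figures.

Airmass: sec 60.9° = 2.0562.
τ(658 nm) = 0.145 × (500/658)⁴ × 2.0562 = 0.145 × 0.3334 × 2.0562 = 0.0994.
τ(478 nm) = 0.145 × (500/478)⁴ × 2.0562 = 0.145 × 1.1972 × 2.0562 = 0.3569.
T(658)/T(478) = exp(τ_B − τ_A) = exp(0.2575) = 1.2937.

1.29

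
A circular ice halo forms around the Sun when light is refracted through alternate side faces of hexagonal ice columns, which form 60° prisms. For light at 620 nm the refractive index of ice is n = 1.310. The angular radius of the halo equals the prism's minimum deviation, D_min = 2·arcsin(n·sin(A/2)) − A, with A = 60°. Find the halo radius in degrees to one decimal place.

n·sin(A/2) = 1.310 × sin 30° = 1.310 × 0.5000 = 0.6550.
D_min = 2·arcsin(0.6550) − 60° = 2 × 40.920° − 60° = 21.839°.

21.8°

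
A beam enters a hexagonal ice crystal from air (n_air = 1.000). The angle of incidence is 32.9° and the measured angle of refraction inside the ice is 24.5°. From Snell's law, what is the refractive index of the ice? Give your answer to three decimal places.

n = sin θ_i / sin θ_r = sin 32.9° / sin 24.5° = 0.5432 / 0.4147 = 1.3098.

1.310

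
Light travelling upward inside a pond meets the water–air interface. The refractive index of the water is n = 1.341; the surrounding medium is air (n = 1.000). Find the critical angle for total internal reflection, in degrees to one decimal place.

sin θ_c = n_air / n = 1.000 / 1.341 = 0.7457.
θ_c = arcsin(0.7457) = 48.22°.

48.2°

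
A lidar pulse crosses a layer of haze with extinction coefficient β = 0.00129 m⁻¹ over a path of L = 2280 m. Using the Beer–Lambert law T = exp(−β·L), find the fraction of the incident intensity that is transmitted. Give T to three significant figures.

0.0528

τ = β·L = 0.00129 × 2280 = 2.9412.
T = exp(−2.9412) = 0.0528.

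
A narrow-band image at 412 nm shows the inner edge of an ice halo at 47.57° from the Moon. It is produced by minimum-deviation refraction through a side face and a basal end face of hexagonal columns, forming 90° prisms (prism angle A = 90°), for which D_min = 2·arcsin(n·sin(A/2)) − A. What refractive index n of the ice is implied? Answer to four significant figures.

Rearranging: n = sin((D_min + A)/2) / sin(A/2).
(D_min + A)/2 = (47.57° + 90°)/2 = 68.785°.
n = sin 68.785° / sin 45° = 0.9322 / 0.7071 = 1.3184.

1.318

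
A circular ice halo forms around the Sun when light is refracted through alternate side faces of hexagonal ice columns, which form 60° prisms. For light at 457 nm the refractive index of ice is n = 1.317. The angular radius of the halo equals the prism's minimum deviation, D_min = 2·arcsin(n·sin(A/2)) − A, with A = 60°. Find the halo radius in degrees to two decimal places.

22.37°

n·sin(A/2) = 1.317 × sin 30° = 1.317 × 0.5000 = 0.6585.
D_min = 2·arcsin(0.6585) − 60° = 2 × 41.186° − 60° = 22.371°.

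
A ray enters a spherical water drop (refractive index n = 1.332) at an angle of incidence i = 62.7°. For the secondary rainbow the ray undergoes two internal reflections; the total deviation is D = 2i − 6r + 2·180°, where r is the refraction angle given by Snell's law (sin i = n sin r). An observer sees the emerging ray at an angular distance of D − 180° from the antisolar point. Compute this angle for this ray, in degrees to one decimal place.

sin r = sin 62.7° / 1.332 = 0.8886/1.332 = 0.6671; r = 41.85°.
D = 2·62.7° − 6·41.85° + 2·180° = 125.40° − 251.08° + 360° = 234.32°.
Angle from antisolar point = D − 180° = 54.32°.

54.3°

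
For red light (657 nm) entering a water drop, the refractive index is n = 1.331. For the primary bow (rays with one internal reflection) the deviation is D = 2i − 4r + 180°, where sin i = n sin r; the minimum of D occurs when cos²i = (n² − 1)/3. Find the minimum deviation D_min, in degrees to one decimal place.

cos²i = (1.77156 − 1)/3 = 0.25719; i = arccos(0.50714) = 59.527°.
sin r = sin 59.527°/1.331 = 0.64753; r = 40.356°.
D_min = 2·59.527° − 4·40.356° + 180° = 137.630°.

137.6°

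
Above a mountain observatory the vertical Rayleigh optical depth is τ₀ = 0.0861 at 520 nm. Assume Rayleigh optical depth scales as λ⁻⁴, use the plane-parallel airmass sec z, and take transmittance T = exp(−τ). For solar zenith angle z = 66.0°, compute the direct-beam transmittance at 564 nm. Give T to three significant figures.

sec 66.0° = 2.4586.
τ = 0.0861 × (520/564)⁴ × 2.4586 = 0.0861 × 0.7226 × 2.4586 = 0.1530.
T = exp(−0.1530) = 0.8582.

0.858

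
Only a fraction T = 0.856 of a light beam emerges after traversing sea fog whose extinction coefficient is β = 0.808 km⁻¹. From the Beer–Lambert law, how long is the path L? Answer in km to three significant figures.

0.192 km

Beer–Lambert: T = exp(−βL) ⇒ L = −ln(T)/β = −ln(0.856)/0.808 = 0.1555/0.808 = 0.1924 km.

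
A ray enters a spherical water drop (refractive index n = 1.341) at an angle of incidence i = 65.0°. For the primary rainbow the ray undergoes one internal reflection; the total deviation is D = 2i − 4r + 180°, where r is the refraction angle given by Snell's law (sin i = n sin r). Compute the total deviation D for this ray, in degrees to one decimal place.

sin r = sin 65.0° / 1.341 = 0.9063/1.341 = 0.6758; r = 42.52°.
D = 2·65.0° − 4·42.52° + 180° = 130.00° − 170.08° + 180° = 139.92°.

139.9°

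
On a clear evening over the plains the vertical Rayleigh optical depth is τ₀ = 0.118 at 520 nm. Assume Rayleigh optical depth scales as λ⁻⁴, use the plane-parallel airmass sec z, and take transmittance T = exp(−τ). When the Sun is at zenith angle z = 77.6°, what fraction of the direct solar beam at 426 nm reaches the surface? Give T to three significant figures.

sec 77.6° = 4.6569.
τ = 0.118 × (520/426)⁴ × 4.6569 = 0.118 × 2.2201 × 4.6569 = 1.2200.
T = exp(−1.2200) = 0.2952.

0.295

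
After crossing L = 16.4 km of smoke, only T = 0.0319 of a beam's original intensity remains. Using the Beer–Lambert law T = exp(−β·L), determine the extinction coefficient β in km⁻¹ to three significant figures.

Beer–Lambert: T = exp(−βL) ⇒ β = −ln(T)/L = −ln(0.0319)/16.4 = 3.4451/16.4 = 0.2101 km⁻¹.

0.210 km⁻¹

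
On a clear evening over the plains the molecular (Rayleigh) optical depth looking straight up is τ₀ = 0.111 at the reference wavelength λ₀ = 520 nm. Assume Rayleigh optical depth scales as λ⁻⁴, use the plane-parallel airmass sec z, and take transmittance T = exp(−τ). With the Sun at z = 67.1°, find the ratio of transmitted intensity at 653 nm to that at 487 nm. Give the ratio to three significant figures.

1.29

Airmass: sec 67.1° = 2.5699.
τ(653 nm) = 0.111 × (520/653)⁴ × 2.5699 = 0.111 × 0.4021 × 2.5699 = 0.1147.
τ(487 nm) = 0.111 × (520/487)⁴ × 2.5699 = 0.111 × 1.2999 × 2.5699 = 0.3708.
T(653)/T(487) = exp(τ_B − τ_A) = exp(0.2561) = 1.2919.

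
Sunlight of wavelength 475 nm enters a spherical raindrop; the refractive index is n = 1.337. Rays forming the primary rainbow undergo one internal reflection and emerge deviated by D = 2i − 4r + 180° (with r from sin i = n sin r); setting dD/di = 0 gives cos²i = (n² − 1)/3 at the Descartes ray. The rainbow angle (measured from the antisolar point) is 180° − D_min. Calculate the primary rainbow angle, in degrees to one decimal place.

41.5°

cos²i = (1.78757 − 1)/3 = 0.26252; i = arccos(0.51237) = 59.178°.
sin r = sin 59.178°/1.337 = 0.64231; r = 39.964°.
D_min = 2·59.178° − 4·39.964° + 180° = 138.500°.
Rainbow angle = 180° − D_min = 41.500°.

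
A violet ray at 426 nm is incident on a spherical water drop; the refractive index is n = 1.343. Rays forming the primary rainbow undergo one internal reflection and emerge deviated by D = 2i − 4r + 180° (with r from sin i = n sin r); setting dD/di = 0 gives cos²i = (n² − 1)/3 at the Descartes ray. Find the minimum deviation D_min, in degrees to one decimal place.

139.4°

cos²i = (1.80365 − 1)/3 = 0.26788; i = arccos(0.51757) = 58.830°.
sin r = sin 58.830°/1.343 = 0.63711; r = 39.577°.
D_min = 2·58.830° − 4·39.577° + 180° = 139.354°.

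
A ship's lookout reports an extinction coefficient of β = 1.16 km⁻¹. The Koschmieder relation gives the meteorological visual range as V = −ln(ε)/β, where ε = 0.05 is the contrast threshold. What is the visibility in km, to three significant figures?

2.58 km

V = −ln(0.05) / 1.16 = 2.996 / 1.16 = 2.5825 km.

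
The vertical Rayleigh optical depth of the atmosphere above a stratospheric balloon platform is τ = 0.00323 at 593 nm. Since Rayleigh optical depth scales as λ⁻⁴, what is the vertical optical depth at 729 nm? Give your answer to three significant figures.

τ(729 nm) = τ(593 nm) × (593/729)⁴ = 0.00323 × (0.8134)⁴ = 0.00323 × 0.4378 = 0.0014.

0.00141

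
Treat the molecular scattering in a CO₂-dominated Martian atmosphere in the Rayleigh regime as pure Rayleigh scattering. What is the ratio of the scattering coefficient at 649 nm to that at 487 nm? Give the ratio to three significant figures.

Rayleigh scattering ∝ λ⁻⁴, so the ratio of coefficients is the inverse fourth power of the wavelength ratio.
σ(649)/σ(487) = (487/649)⁴ = (0.7504)⁴ = 0.3171.

0.317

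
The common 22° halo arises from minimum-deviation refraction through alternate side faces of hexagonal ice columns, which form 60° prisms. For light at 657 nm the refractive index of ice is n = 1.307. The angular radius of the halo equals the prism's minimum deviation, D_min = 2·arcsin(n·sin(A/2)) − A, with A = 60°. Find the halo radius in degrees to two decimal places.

n·sin(A/2) = 1.307 × sin 30° = 1.307 × 0.5000 = 0.6535.
D_min = 2·arcsin(0.6535) − 60° = 2 × 40.806° − 60° = 21.612°.

21.61°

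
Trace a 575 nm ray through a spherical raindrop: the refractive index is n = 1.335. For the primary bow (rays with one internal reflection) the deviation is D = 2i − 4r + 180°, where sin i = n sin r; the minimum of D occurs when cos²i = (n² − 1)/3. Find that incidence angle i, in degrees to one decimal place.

cos²i = (1.335² − 1)/3 = (1.78222 − 1)/3 = 0.26074.
cos i = 0.51063, so i = 59.294°.

59.3°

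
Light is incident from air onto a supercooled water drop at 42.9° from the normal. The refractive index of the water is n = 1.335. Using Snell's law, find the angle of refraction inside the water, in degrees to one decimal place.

Snell: sin θ_r = sin θ_i / n = sin 42.9° / 1.335 = 0.6807 / 1.335 = 0.5099.
θ_r = arcsin(0.5099) = 30.66°.

30.7°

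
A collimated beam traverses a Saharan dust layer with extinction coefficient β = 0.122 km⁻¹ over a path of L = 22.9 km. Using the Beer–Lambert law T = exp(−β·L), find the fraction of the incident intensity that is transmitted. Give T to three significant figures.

0.0612

τ = β·L = 0.122 × 22.9 = 2.7938.
T = exp(−2.7938) = 0.0612.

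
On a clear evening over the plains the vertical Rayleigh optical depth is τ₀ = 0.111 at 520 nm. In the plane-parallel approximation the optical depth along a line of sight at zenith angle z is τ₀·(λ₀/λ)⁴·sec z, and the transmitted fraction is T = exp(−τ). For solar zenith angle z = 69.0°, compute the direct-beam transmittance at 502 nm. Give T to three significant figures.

0.700

sec 69.0° = 2.7904.
τ = 0.111 × (520/502)⁴ × 2.7904 = 0.111 × 1.1513 × 2.7904 = 0.3566.
T = exp(−0.3566) = 0.7000.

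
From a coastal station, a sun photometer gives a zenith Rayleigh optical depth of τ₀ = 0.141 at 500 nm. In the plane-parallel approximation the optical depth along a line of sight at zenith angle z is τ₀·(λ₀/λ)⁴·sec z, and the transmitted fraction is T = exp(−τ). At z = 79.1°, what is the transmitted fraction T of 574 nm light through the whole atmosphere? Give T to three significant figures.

0.651

sec 79.1° = 5.2883.
τ = 0.141 × (500/574)⁴ × 5.2883 = 0.141 × 0.5757 × 5.2883 = 0.4293.
T = exp(−0.4293) = 0.6510.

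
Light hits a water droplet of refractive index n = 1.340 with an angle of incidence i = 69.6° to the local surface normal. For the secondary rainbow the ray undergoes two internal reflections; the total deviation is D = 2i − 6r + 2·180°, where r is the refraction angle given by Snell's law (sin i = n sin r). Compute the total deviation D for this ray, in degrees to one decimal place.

sin r = sin 69.6° / 1.340 = 0.9373/1.340 = 0.6995; r = 44.38°.
D = 2·69.6° − 6·44.38° + 2·180° = 139.20° − 266.30° + 360° = 232.90°.

232.9°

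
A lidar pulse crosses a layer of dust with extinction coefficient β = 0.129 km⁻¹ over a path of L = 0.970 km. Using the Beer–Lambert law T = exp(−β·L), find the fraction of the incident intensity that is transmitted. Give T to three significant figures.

τ = β·L = 0.129 × 0.970 = 0.1251.
T = exp(−0.1251) = 0.8824.

0.882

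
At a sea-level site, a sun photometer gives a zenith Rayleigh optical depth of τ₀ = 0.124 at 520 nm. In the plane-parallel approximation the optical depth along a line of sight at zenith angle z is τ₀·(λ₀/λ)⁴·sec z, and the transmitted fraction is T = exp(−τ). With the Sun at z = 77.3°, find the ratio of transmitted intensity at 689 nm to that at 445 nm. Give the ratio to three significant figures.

Airmass: sec 77.3° = 4.5486.
τ(689 nm) = 0.124 × (520/689)⁴ × 4.5486 = 0.124 × 0.3244 × 4.5486 = 0.1830.
τ(445 nm) = 0.124 × (520/445)⁴ × 4.5486 = 0.124 × 1.8645 × 4.5486 = 1.0517.
T(689)/T(445) = exp(τ_B − τ_A) = exp(0.8687) = 2.3837.

2.38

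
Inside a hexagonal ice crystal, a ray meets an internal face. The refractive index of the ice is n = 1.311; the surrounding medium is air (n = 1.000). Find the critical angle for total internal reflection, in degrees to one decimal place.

sin θ_c = n_air / n = 1.000 / 1.311 = 0.7628.
θ_c = arcsin(0.7628) = 49.71°.

49.7°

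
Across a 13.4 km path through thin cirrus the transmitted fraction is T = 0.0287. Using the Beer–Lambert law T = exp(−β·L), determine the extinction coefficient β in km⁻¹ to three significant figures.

0.265 km⁻¹

Beer–Lambert: T = exp(−βL) ⇒ β = −ln(T)/L = −ln(0.0287)/13.4 = 3.5509/13.4 = 0.265 km⁻¹.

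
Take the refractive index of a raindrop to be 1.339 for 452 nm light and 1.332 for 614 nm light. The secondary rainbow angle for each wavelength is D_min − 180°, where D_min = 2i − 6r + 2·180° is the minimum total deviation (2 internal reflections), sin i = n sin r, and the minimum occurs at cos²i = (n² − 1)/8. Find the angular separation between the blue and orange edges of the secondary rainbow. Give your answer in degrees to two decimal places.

At 452 nm (n = 1.339): cos²i = 0.09912 → i = 71.650°, r = 45.141°, D_min = 232.451°, rainbow angle = 52.451°.
At 614 nm (n = 1.332): cos²i = 0.09678 → i = 71.875°, r = 45.520°, D_min = 230.628°, rainbow angle = 50.628°.
Angular width = |52.451° − 50.628°| = 1.823°.

1.82°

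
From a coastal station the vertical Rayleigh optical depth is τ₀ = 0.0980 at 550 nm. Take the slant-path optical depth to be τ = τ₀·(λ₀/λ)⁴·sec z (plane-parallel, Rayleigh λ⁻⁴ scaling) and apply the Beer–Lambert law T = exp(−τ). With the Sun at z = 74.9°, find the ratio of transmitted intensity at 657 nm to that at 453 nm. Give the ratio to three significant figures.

1.88

Airmass: sec 74.9° = 3.8387.
τ(657 nm) = 0.0980 × (550/657)⁴ × 3.8387 = 0.0980 × 0.4911 × 3.8387 = 0.1848.
τ(453 nm) = 0.0980 × (550/453)⁴ × 3.8387 = 0.0980 × 2.1730 × 3.8387 = 0.8175.
T(657)/T(453) = exp(τ_B − τ_A) = exp(0.6327) = 1.8827.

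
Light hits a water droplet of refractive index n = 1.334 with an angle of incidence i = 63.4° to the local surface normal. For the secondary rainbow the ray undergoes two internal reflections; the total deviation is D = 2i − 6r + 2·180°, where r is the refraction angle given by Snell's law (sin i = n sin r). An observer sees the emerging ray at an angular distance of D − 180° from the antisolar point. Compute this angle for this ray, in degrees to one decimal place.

sin r = sin 63.4° / 1.334 = 0.8942/1.334 = 0.6703; r = 42.09°.
D = 2·63.4° − 6·42.09° + 2·180° = 126.80° − 252.53° + 360° = 234.27°.
Angle from antisolar point = D − 180° = 54.27°.

54.3°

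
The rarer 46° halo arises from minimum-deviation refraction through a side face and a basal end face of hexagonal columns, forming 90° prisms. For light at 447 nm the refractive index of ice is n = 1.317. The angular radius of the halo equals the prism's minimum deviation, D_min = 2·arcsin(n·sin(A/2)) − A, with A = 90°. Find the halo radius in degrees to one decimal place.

n·sin(A/2) = 1.317 × sin 45° = 1.317 × 0.7071 = 0.9313.
D_min = 2·arcsin(0.9313) − 90° = 2 × 68.632° − 90° = 47.264°.

47.3°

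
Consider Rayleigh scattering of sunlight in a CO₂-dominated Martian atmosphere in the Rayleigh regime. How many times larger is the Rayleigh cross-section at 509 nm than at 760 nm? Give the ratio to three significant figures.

Rayleigh scattering ∝ λ⁻⁴, so the ratio of coefficients is the inverse fourth power of the wavelength ratio.
σ(509)/σ(760) = (760/509)⁴ = (1.4931)⁴ = 4.97.

4.97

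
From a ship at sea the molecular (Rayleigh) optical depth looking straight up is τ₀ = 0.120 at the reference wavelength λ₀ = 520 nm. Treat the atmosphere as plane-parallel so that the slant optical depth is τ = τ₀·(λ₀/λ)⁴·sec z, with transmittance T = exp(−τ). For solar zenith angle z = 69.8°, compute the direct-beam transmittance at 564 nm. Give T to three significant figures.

0.778

sec 69.8° = 2.8960.
τ = 0.120 × (520/564)⁴ × 2.8960 = 0.120 × 0.7226 × 2.8960 = 0.2511.
T = exp(−0.2511) = 0.7779.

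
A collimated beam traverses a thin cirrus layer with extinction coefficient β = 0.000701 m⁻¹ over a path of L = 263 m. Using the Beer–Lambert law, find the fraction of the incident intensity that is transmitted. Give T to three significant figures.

0.832

τ = β·L = 0.000701 × 263 = 0.1844.
T = exp(−0.1844) = 0.8316.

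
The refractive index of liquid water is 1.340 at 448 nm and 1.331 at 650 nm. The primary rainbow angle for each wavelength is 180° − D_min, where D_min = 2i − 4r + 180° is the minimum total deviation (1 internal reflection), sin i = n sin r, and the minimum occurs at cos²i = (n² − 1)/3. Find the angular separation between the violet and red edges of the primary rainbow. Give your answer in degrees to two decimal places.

At 448 nm (n = 1.340): cos²i = 0.26520 → i = 59.004°, r = 39.770°, D_min = 138.929°, rainbow angle = 41.071°.
At 650 nm (n = 1.331): cos²i = 0.25719 → i = 59.527°, r = 40.356°, D_min = 137.630°, rainbow angle = 42.370°.
Angular width = |41.071° − 42.370°| = 1.299°.

1.30°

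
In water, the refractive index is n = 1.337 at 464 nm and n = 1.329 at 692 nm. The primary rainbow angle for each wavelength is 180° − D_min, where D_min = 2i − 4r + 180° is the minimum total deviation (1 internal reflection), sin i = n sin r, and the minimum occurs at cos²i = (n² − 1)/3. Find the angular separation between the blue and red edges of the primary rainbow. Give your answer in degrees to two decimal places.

1.16°

At 464 nm (n = 1.337): cos²i = 0.26252 → i = 59.178°, r = 39.964°, D_min = 138.500°, rainbow angle = 41.500°.
At 692 nm (n = 1.329): cos²i = 0.25541 → i = 59.643°, r = 40.487°, D_min = 137.337°, rainbow angle = 42.663°.
Angular width = |41.500° − 42.663°| = 1.163°.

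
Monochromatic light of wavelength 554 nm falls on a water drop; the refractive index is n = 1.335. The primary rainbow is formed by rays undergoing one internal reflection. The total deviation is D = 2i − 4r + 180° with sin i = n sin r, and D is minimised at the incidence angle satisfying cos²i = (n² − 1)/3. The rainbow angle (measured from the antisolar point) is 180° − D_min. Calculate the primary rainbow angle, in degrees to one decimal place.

cos²i = (1.78222 − 1)/3 = 0.26074; i = arccos(0.51063) = 59.294°.
sin r = sin 59.294°/1.335 = 0.64405; r = 40.094°.
D_min = 2·59.294° − 4·40.094° + 180° = 138.212°.
Rainbow angle = 180° − D_min = 41.788°.

41.8°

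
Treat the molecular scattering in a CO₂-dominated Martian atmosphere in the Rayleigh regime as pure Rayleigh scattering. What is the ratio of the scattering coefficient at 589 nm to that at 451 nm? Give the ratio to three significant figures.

Rayleigh scattering ∝ λ⁻⁴, so the ratio of coefficients is the inverse fourth power of the wavelength ratio.
σ(589)/σ(451) = (451/589)⁴ = (0.7657)⁴ = 0.3438.

0.344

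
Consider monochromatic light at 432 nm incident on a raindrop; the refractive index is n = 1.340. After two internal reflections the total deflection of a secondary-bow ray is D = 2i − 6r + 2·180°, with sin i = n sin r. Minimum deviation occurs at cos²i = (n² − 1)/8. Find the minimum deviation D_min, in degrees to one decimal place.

cos²i = (1.79560 − 1)/8 = 0.09945; i = arccos(0.31536) = 71.618°.
sin r = sin 71.618°/1.340 = 0.70819; r = 45.088°.
D_min = 2·71.618° − 6·45.088° + 360° = 232.709°.

232.7°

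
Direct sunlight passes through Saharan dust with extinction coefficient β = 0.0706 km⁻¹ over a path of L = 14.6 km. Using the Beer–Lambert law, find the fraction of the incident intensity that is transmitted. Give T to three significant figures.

τ = β·L = 0.0706 × 14.6 = 1.0308.
T = exp(−1.0308) = 0.3567.

0.357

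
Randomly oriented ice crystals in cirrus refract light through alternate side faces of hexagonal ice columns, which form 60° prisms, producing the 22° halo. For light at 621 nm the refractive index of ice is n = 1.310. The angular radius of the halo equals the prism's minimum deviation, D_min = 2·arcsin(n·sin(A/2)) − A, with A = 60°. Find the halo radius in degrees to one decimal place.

21.8°

n·sin(A/2) = 1.310 × sin 30° = 1.310 × 0.5000 = 0.6550.
D_min = 2·arcsin(0.6550) − 60° = 2 × 40.920° − 60° = 21.839°.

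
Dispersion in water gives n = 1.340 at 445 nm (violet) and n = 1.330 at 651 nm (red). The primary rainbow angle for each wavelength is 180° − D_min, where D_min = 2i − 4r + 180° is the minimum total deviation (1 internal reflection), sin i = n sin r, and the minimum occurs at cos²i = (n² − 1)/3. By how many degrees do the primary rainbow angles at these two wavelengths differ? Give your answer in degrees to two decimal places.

1.45°

At 445 nm (n = 1.340): cos²i = 0.26520 → i = 59.004°, r = 39.770°, D_min = 138.929°, rainbow angle = 41.071°.
At 651 nm (n = 1.330): cos²i = 0.25630 → i = 59.585°, r = 40.422°, D_min = 137.484°, rainbow angle = 42.516°.
Angular width = |41.071° − 42.516°| = 1.445°.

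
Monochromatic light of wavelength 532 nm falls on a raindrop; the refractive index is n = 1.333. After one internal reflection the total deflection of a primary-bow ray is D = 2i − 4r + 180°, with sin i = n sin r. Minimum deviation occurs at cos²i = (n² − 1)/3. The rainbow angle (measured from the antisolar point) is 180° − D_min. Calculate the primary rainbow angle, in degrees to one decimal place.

42.1°

cos²i = (1.77689 − 1)/3 = 0.25896; i = arccos(0.50888) = 59.410°.
sin r = sin 59.410°/1.333 = 0.64579; r = 40.225°.
D_min = 2·59.410° − 4·40.225° + 180° = 137.922°.
Rainbow angle = 180° − D_min = 42.078°.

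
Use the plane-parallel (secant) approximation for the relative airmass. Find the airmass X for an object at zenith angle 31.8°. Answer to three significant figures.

1.18

X = sec z = 1/cos 31.8° = 1/0.8499 = 1.1766.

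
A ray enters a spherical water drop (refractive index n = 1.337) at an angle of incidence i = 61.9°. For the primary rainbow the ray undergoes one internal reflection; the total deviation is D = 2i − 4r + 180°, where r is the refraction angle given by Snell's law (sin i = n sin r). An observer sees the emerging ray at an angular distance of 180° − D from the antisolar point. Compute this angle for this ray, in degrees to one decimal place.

41.3°

sin r = sin 61.9° / 1.337 = 0.8821/1.337 = 0.6598; r = 41.28°.
D = 2·61.9° − 4·41.28° + 180° = 123.80° − 165.13° + 180° = 138.67°.
Angle from antisolar point = 180° − D = 41.33°.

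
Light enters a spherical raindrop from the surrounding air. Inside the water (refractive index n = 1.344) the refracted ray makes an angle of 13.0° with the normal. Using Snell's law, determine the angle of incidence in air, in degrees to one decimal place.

Snell: sin θ_i = n · sin θ_r = 1.344 × sin 13.0° = 1.344 × 0.2250 = 0.3023.
θ_i = arcsin(0.3023) = 17.60°.

17.6°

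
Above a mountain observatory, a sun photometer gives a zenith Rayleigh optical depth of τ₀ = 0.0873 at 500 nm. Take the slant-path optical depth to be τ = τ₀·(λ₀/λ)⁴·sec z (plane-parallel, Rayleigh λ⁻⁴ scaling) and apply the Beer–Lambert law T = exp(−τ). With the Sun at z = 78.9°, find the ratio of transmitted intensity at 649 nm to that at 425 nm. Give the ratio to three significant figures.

2.03

Airmass: sec 78.9° = 5.1942.
τ(649 nm) = 0.0873 × (500/649)⁴ × 5.1942 = 0.0873 × 0.3523 × 5.1942 = 0.1597.
τ(425 nm) = 0.0873 × (500/425)⁴ × 5.1942 = 0.0873 × 1.9157 × 5.1942 = 0.8687.
T(649)/T(425) = exp(τ_B − τ_A) = exp(0.7089) = 2.0318.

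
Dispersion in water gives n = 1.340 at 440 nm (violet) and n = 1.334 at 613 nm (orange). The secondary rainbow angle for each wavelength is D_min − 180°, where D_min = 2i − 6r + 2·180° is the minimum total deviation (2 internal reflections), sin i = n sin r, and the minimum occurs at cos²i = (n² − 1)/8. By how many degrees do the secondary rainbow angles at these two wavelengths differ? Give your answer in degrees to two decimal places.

At 440 nm (n = 1.340): cos²i = 0.09945 → i = 71.618°, r = 45.088°, D_min = 232.709°, rainbow angle = 52.709°.
At 613 nm (n = 1.334): cos²i = 0.09744 → i = 71.810°, r = 45.411°, D_min = 231.153°, rainbow angle = 51.153°.
Angular width = |52.709° − 51.153°| = 1.556°.

1.56°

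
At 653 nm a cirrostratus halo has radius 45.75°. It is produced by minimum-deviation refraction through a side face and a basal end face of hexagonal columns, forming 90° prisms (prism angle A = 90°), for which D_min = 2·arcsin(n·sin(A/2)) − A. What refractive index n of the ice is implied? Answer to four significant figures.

1.310

Rearranging: n = sin((D_min + A)/2) / sin(A/2).
(D_min + A)/2 = (45.75° + 90°)/2 = 67.875°.
n = sin 67.875° / sin 45° = 0.9264 / 0.7071 = 1.3101.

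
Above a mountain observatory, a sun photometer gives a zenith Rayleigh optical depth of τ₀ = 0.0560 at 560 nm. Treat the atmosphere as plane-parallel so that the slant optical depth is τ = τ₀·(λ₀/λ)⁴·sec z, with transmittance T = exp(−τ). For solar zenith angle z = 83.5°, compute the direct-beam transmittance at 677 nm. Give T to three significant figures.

sec 83.5° = 8.8337.
τ = 0.0560 × (560/677)⁴ × 8.8337 = 0.0560 × 0.4682 × 8.8337 = 0.2316.
T = exp(−0.2316) = 0.7933.

0.793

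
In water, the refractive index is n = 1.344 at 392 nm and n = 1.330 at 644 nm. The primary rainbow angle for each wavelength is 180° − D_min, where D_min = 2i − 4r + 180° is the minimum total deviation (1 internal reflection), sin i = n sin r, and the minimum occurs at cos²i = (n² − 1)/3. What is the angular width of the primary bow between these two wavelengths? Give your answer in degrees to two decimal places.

2.01°

At 392 nm (n = 1.344): cos²i = 0.26878 → i = 58.772°, r = 39.512°, D_min = 139.495°, rainbow angle = 40.505°.
At 644 nm (n = 1.330): cos²i = 0.25630 → i = 59.585°, r = 40.422°, D_min = 137.484°, rainbow angle = 42.516°.
Angular width = |40.505° − 42.516°| = 2.011°.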